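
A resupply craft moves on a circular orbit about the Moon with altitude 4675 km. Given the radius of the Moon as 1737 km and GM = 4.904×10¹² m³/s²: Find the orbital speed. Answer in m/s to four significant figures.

v ≈ 874.5 m/s

r = 1737 + 4675 = 6412.0 km = 6.4120×10⁶ m.
For a circular orbit v = √(μ/r) = √(4.904×10¹² / 6.412×10⁶) = √(7.648×10⁵) = 874.5 m/s.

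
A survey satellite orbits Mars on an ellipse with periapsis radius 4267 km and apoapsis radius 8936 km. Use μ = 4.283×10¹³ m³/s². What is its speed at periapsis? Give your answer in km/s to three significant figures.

Semi-major axis a = (r_p + r_a)/2 = 6601.5 km = 6.602×10⁶ m.
Vis-viva: v² = μ(2/r − 1/a) = 4.283×10¹³ × (4.687×10⁻⁷ − 1.515×10⁻⁷) = 1.359×10⁷ m²/s².
v = 3686 m/s = 3.686 km/s.

v ≈ 3.69 km/s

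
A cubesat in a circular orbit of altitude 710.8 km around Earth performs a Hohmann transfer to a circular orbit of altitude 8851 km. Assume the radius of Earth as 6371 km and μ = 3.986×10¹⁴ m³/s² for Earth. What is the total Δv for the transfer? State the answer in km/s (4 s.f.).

r₁ = 6371 + 710.8 = 7081.8 km = 7.0818×10⁶ m.
r₂ = 6371 + 8851 = 15222 km = 1.5222×10⁷ m.
Transfer ellipse a_t = (r₁ + r₂)/2 = 1.115×10⁷ m.
At r₁: circular v_c1 = √(μ/r₁) = 7502 m/s; transfer-perigee v_p = √[μ(2/r₁ − 1/a_t)] = 8765 m/s.
Δv₁ = v_p − v_c1 = 1263 m/s.
At r₂: circular v_c2 = √(μ/r₂) = 5117 m/s; transfer-apogee v_a = √[μ(2/r₂ − 1/a_t)] = 4078 m/s.
Δv₂ = v_c2 − v_a = 1039 m/s.
Total Δv = Δv₁ + Δv₂ = 2302 m/s = 2.302 km/s.

Δv_total ≈ 2.302 km/s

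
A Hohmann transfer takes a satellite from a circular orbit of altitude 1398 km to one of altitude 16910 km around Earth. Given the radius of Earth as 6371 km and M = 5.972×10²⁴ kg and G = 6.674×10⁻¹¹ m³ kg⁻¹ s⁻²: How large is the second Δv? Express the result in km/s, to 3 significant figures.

Δv ≈ 1.21 km/s

μ = GM = 6.674×10⁻¹¹ × 5.972×10²⁴ = 3.986×10¹⁴ m³/s².
r₁ = 6371 + 1398 = 7769.0 km = 7.7690×10⁶ m.
r₂ = 6371 + 16910 = 23281 km = 2.3281×10⁷ m.
Transfer ellipse a_t = (r₁ + r₂)/2 = 1.552×10⁷ m.
At r₁: circular v_c1 = √(μ/r₁) = 7163 m/s; transfer-perigee v_p = √[μ(2/r₁ − 1/a_t)] = 8771 m/s.
At r₂: circular v_c2 = √(μ/r₂) = 4138 m/s; transfer-apogee v_a = √[μ(2/r₂ − 1/a_t)] = 2927 m/s.
Δv₂ = v_c2 − v_a = 1211 m/s.
= 1.211 km/s.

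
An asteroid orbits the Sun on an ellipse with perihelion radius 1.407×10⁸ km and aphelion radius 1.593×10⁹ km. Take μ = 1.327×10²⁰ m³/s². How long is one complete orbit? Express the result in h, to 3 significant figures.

Semi-major axis a = (r_p + r_a)/2 = (1.4070×10⁸ + 1.5930×10⁹)/2 = 8.6685×10⁸ km = 8.668×10¹¹ m.
By Kepler's third law T = 2π√(a³/μ) = 2π × 7.006×10⁷ = 4.402×10⁸ s.
= 1.223×10⁵ h.

T ≈ 122000 h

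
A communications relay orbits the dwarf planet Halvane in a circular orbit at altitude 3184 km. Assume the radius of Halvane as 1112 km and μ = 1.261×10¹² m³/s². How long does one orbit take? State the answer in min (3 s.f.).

r = 1112 + 3184 = 4296.0 km = 4.2960×10⁶ m.
Kepler's third law: T = 2π√(r³/μ) = 2π√((4.296×10⁶)³ / 1.261×10¹²).
r³/μ = 6.287×10⁷ s², so T = 2π × 7.929×10³ = 4.982×10⁴ s.
Converting: 4.982×10⁴ s ÷ 60.00 = 830.4 min.

T ≈ 830 min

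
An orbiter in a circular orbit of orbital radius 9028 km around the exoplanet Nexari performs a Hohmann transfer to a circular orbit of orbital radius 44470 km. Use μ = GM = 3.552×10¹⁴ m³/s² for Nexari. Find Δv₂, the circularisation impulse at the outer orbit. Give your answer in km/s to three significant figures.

Δv ≈ 1.18 km/s

r₁ = 9028 km = 9.028×10⁶ m.
r₂ = 44470 km = 4.447×10⁷ m.
Transfer ellipse a_t = (r₁ + r₂)/2 = 2.675×10⁷ m.
At r₁: circular v_c1 = √(μ/r₁) = 6273 m/s; transfer-periapsis v_p = √[μ(2/r₁ − 1/a_t)] = 8088 m/s.
At r₂: circular v_c2 = √(μ/r₂) = 2826 m/s; transfer-apoapsis v_a = √[μ(2/r₂ − 1/a_t)] = 1642 m/s.
Δv₂ = v_c2 − v_a = 1184 m/s.
= 1.184 km/s.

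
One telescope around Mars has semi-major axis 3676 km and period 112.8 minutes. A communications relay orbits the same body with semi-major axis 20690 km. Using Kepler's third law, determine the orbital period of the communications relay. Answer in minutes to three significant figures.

Kepler's third law: T² ∝ a³, so T₂ = T₁ (a₂/a₁)^(3/2).
a₂/a₁ = 5.628, (a₂/a₁)^(3/2) = 13.35.
T₂ = 112.8 × 13.35 = 1506 minutes.

T₂ ≈ 1510 minutes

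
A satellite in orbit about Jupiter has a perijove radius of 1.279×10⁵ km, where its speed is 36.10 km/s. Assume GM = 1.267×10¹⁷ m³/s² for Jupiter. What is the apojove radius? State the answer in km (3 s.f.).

r_p = 1.279×10⁸ m.
Specific energy ε = v²/2 − μ/r = -3.390×10⁸ J/kg, so a = −μ/(2ε) = 1.869×10⁸ m.
The apsides satisfy r_p + r_a = 2a, so the apojove radius is 2a − r_p = 2.458×10⁸ m = 2.4583×10⁵ km.

apojove radius ≈ 2.46×10⁵ km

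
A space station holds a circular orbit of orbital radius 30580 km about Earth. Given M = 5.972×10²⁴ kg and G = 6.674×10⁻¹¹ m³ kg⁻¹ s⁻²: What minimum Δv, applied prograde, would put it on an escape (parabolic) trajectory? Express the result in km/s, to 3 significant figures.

Δv ≈ 1.50 km/s

μ = GM = 6.674×10⁻¹¹ × 5.972×10²⁴ = 3.986×10¹⁴ m³/s².
r = 30580 km = 3.058×10⁷ m.
Circular speed v_c = √(μ/r) = 3610 m/s.
Escape speed v_esc = √(2μ/r) = √2 × v_c = 5106 m/s.
Δv = v_esc − v_c = 1495 m/s = 1.495 km/s.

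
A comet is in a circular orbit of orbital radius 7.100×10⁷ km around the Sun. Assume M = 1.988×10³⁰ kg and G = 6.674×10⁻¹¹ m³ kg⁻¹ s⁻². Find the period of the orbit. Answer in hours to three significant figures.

T ≈ 2870 hours

μ = GM = 6.674×10⁻¹¹ × 1.988×10³⁰ = 1.327×10²⁰ m³/s².
r = 7.100×10⁷ km = 7.100×10¹⁰ m.
Kepler's third law: T = 2π√(r³/μ) = 2π√((7.100×10¹⁰)³ / 1.327×10²⁰).
r³/μ = 2.698×10¹² s², so T = 2π × 1.642×10⁶ = 1.032×10⁷ s.
Converting: 1.032×10⁷ s ÷ 3600 = 2867 hours.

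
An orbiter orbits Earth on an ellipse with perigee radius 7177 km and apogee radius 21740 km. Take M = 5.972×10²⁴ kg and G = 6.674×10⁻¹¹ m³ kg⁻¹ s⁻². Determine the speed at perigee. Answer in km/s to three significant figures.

μ = GM = 6.674×10⁻¹¹ × 5.972×10²⁴ = 3.986×10¹⁴ m³/s².
Semi-major axis a = (r_p + r_a)/2 = 14458 km = 1.446×10⁷ m.
Vis-viva: v² = μ(2/r − 1/a) = 3.986×10¹⁴ × (2.787×10⁻⁷ − 6.916×10⁻⁸) = 8.350×10⁷ m²/s².
v = 9138 m/s = 9.138 km/s.

v ≈ 9.14 km/s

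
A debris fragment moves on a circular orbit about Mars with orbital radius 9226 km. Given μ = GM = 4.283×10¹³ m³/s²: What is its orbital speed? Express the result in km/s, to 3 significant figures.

r = 9226 km = 9.226×10⁶ m.
For a circular orbit v = √(μ/r) = √(4.283×10¹³ / 9.226×10⁶) = √(4.642×10⁶) = 2155 m/s.
That is 2.155 km/s.

v ≈ 2.15 km/s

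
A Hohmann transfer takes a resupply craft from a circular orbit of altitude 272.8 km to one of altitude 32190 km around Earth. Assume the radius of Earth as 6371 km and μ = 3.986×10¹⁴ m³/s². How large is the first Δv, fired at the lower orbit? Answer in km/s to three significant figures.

Δv ≈ 2.37 km/s

r₁ = 6371 + 272.8 = 6643.8 km = 6.6438×10⁶ m.
r₂ = 6371 + 32190 = 38561 km = 3.8561×10⁷ m.
Transfer ellipse a_t = (r₁ + r₂)/2 = 2.260×10⁷ m.
At r₁: circular v_c1 = √(μ/r₁) = 7746 m/s; transfer-perigee v_p = √[μ(2/r₁ − 1/a_t)] = 10120 m/s.
Δv₁ = v_p − v_c1 = 2371 m/s.
= 2.371 km/s.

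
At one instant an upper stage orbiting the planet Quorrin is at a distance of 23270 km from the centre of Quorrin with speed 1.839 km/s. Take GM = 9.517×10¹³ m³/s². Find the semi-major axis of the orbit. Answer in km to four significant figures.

a ≈ 19840 km

r = 2.327×10⁷ m.
Vis-viva rearranged: 1/a = 2/r − v²/μ = 8.595×10⁻⁸ − 3.554×10⁻⁸ = 5.041×10⁻⁸ m⁻¹.
a = 1.984×10⁷ m = 19837 km.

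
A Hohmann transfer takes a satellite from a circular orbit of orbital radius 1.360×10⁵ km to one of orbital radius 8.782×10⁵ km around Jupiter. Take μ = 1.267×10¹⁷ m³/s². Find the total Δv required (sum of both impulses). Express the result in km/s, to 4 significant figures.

r₁ = 1.360×10⁵ km = 1.360×10⁸ m.
r₂ = 8.782×10⁵ km = 8.782×10⁸ m.
Transfer ellipse a_t = (r₁ + r₂)/2 = 5.071×10⁸ m.
At r₁: circular v_c1 = √(μ/r₁) = 30520 m/s; transfer-perijove v_p = √[μ(2/r₁ − 1/a_t)] = 40170 m/s.
Δv₁ = v_p − v_c1 = 9645 m/s.
At r₂: circular v_c2 = √(μ/r₂) = 12010 m/s; transfer-apojove v_a = √[μ(2/r₂ − 1/a_t)] = 6220 m/s.
Δv₂ = v_c2 − v_a = 5791 m/s.
Total Δv = Δv₁ + Δv₂ = 15440 m/s = 15.44 km/s.

Δv_total ≈ 15.44 km/s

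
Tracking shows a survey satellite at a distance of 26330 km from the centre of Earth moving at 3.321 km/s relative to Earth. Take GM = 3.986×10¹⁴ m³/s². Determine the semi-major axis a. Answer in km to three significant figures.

r = 2.633×10⁷ m.
Vis-viva rearranged: 1/a = 2/r − v²/μ = 7.596×10⁻⁸ − 2.767×10⁻⁸ = 4.829×10⁻⁸ m⁻¹.
a = 2.071×10⁷ m = 20708 km.

a ≈ 20700 km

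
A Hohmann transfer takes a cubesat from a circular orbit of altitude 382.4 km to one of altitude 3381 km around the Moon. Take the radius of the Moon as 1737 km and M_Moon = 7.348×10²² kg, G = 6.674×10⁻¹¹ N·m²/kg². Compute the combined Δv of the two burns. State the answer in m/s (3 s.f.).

Δv_total ≈ 518 m/s

μ = GM = 6.674×10⁻¹¹ × 7.348×10²² = 4.904×10¹² m³/s².
r₁ = 1737 + 382.4 = 2119.4 km = 2.1194×10⁶ m.
r₂ = 1737 + 3381 = 5118.0 km = 5.1180×10⁶ m.
Transfer ellipse a_t = (r₁ + r₂)/2 = 3.619×10⁶ m.
At r₁: circular v_c1 = √(μ/r₁) = 1521 m/s; transfer-perilune v_p = √[μ(2/r₁ − 1/a_t)] = 1809 m/s.
Δv₁ = v_p − v_c1 = 287.9 m/s.
At r₂: circular v_c2 = √(μ/r₂) = 978.9 m/s; transfer-apolune v_a = √[μ(2/r₂ − 1/a_t)] = 749.1 m/s.
Δv₂ = v_c2 − v_a = 229.7 m/s.
Total Δv = Δv₁ + Δv₂ = 517.6 m/s.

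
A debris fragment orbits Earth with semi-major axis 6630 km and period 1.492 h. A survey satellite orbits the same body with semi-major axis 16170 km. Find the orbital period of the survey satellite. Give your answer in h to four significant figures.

Kepler's third law: T² ∝ a³, so T₂ = T₁ (a₂/a₁)^(3/2).
a₂/a₁ = 2.439, (a₂/a₁)^(3/2) = 3.809.
T₂ = 1.492 × 3.809 = 5.683 h.

T₂ ≈ 5.683 h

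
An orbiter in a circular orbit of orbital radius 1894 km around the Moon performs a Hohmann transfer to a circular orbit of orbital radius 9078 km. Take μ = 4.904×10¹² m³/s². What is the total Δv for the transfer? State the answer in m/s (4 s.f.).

Δv_total ≈ 763.9 m/s

r₁ = 1894 km = 1.894×10⁶ m.
r₂ = 9078 km = 9.078×10⁶ m.
Transfer ellipse a_t = (r₁ + r₂)/2 = 5.486×10⁶ m.
At r₁: circular v_c1 = √(μ/r₁) = 1609 m/s; transfer-perilune v_p = √[μ(2/r₁ − 1/a_t)] = 2070 m/s.
Δv₁ = v_p − v_c1 = 460.8 m/s.
At r₂: circular v_c2 = √(μ/r₂) = 735.0 m/s; transfer-apolune v_a = √[μ(2/r₂ − 1/a_t)] = 431.9 m/s.
Δv₂ = v_c2 − v_a = 303.1 m/s.
Total Δv = Δv₁ + Δv₂ = 763.9 m/s.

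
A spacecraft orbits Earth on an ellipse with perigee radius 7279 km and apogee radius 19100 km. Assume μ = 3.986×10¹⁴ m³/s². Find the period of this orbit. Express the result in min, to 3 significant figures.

Semi-major axis a = (r_p + r_a)/2 = (7279.0 + 19100)/2 = 13190 km = 1.319×10⁷ m.
By Kepler's third law T = 2π√(a³/μ) = 2π × 2.399×10³ = 1.507×10⁴ s.
= 251.2 min.

T ≈ 251 min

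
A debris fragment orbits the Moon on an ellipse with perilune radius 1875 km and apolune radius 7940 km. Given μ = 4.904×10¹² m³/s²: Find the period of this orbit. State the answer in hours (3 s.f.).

Semi-major axis a = (r_p + r_a)/2 = (1875.0 + 7940.0)/2 = 4907.5 km = 4.908×10⁶ m.
By Kepler's third law T = 2π√(a³/μ) = 2π × 4.909×10³ = 3.085×10⁴ s.
= 8.568 hours.

T ≈ 8.57 hours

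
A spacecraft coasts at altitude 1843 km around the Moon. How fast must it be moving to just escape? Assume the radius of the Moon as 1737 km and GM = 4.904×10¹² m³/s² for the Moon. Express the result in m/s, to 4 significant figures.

r = 1737 + 1843 = 3580.0 km = 3.5800×10⁶ m.
Escape speed v_esc = √(2μ/r) = √(2 × 4.904×10¹² / 3.580×10⁶) = √(2.740×10⁶) = 1655 m/s.

v_esc ≈ 1655 m/s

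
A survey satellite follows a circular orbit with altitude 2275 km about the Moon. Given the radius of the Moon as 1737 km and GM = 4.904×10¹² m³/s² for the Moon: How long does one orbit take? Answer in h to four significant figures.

T ≈ 6.333 h

r = 1737 + 2275 = 4012.0 km = 4.0120×10⁶ m.
Kepler's third law: T = 2π√(r³/μ) = 2π√((4.012×10⁶)³ / 4.904×10¹²).
r³/μ = 1.317×10⁷ s², so T = 2π × 3.629×10³ = 2.280×10⁴ s.
Converting: 2.280×10⁴ s ÷ 3600 = 6.333 h.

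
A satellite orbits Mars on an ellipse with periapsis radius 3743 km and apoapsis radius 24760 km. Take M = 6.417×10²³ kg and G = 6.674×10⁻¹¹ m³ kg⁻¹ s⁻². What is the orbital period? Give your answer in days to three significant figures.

μ = GM = 6.674×10⁻¹¹ × 6.417×10²³ = 4.283×10¹³ m³/s².
Semi-major axis a = (r_p + r_a)/2 = (3743.0 + 24760)/2 = 14252 km = 1.425×10⁷ m.
By Kepler's third law T = 2π√(a³/μ) = 2π × 8.221×10³ = 5.165×10⁴ s.
= 0.5979 days.

T ≈ 0.598 days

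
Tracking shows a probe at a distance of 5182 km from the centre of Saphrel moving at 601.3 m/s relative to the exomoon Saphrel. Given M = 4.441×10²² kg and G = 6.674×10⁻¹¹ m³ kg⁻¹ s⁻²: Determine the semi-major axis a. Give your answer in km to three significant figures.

μ = GM = 6.674×10⁻¹¹ × 4.441×10²² = 2.964×10¹² m³/s².
r = 5.182×10⁶ m.
Specific orbital energy ε = v²/2 − μ/r = (601.3)²/2 − 2.964×10¹²/5.182×10⁶ = -3.912×10⁵ J/kg.
Since ε = −μ/(2a), a = −μ/(2ε) = 3.788×10⁶ m = 3788.4 km.

a ≈ 3790 km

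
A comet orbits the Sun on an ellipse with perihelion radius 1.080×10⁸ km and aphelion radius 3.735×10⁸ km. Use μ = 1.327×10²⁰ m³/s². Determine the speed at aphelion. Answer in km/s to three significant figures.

v ≈ 12.6 km/s

Semi-major axis a = (r_p + r_a)/2 = 2.4075×10⁸ km = 2.408×10¹¹ m.
Vis-viva: v² = μ(2/r − 1/a) = 1.327×10²⁰ × (5.355×10⁻¹² − 4.154×10⁻¹²) = 1.594×10⁸ m²/s².
v = 12620 m/s = 12.62 km/s.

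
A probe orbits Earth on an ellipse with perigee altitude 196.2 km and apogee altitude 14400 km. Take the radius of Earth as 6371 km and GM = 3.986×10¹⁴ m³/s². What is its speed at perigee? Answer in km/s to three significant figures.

r_p = 6371 + 196.2 = 6567.2 km = 6.5672×10⁶ m.
r_a = 6371 + 14400 = 20771 km = 2.0771×10⁷ m.
Semi-major axis a = (r_p + r_a)/2 = 13669 km = 1.367×10⁷ m.
Vis-viva: v² = μ(2/r − 1/a) = 3.986×10¹⁴ × (3.045×10⁻⁷ − 7.316×10⁻⁸) = 9.223×10⁷ m²/s².
v = 9604 m/s = 9.604 km/s.

v ≈ 9.60 km/s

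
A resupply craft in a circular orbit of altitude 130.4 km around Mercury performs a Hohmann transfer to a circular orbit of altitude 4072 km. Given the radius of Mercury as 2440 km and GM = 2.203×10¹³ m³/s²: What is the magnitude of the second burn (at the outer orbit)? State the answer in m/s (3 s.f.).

Δv ≈ 456 m/s

r₁ = 2440 + 130.4 = 2570.4 km = 2.5704×10⁶ m.
r₂ = 2440 + 4072 = 6512.0 km = 6.5120×10⁶ m.
Transfer ellipse a_t = (r₁ + r₂)/2 = 4.541×10⁶ m.
At r₁: circular v_c1 = √(μ/r₁) = 2928 m/s; transfer-periherm v_p = √[μ(2/r₁ − 1/a_t)] = 3506 m/s.
At r₂: circular v_c2 = √(μ/r₂) = 1839 m/s; transfer-apoherm v_a = √[μ(2/r₂ − 1/a_t)] = 1384 m/s.
Δv₂ = v_c2 − v_a = 455.5 m/s.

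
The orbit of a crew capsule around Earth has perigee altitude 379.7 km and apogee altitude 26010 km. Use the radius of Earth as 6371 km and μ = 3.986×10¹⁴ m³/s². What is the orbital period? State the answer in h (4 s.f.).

T ≈ 7.566 h

r_p = 6371 + 379.7 = 6750.7 km = 6.7507×10⁶ m.
r_a = 6371 + 26010 = 32381 km = 3.2381×10⁷ m.
Semi-major axis a = (r_p + r_a)/2 = (6750.7 + 32381)/2 = 19566 km = 1.957×10⁷ m.
By Kepler's third law T = 2π√(a³/μ) = 2π × 4.335×10³ = 2.724×10⁴ s.
= 7.566 h.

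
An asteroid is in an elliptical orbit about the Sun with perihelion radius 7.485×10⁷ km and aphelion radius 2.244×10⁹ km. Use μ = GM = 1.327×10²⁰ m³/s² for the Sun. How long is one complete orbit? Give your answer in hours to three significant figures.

T ≈ 189000 hours

Semi-major axis a = (r_p + r_a)/2 = (7.4850×10⁷ + 2.2440×10⁹)/2 = 1.1594×10⁹ km = 1.159×10¹² m.
By Kepler's third law T = 2π√(a³/μ) = 2π × 1.084×10⁸ = 6.809×10⁸ s.
= 1.891×10⁵ hours.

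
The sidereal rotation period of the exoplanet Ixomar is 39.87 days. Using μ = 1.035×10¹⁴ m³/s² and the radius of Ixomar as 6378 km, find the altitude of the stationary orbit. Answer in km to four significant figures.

h_sync ≈ 3.081×10⁵ km

T = 39.87 days = 3.445×10⁶ s.
A synchronous orbit has period T, so by Kepler's third law a = (μT²/4π²)^(1/3).
μT²/4π² = 1.035×10¹⁴ × (3.445×10⁶)² / 39.48 = 3.111×10²⁵ m³.
a = 3.145×10⁸ m = 3.1451×10⁵ km.
Altitude h = a − R = 3.1451×10⁵ − 6378 = 3.0813×10⁵ km.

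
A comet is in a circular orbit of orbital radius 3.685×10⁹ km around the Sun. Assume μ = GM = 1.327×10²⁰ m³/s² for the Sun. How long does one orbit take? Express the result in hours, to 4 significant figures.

T ≈ 1072000 hours

r = 3.685×10⁹ km = 3.685×10¹² m.
Kepler's third law: T = 2π√(r³/μ) = 2π√((3.685×10¹²)³ / 1.327×10²⁰).
r³/μ = 3.771×10¹⁷ s², so T = 2π × 6.141×10⁸ = 3.858×10⁹ s.
Converting: 3.858×10⁹ s ÷ 3600 = 1.072×10⁶ hours.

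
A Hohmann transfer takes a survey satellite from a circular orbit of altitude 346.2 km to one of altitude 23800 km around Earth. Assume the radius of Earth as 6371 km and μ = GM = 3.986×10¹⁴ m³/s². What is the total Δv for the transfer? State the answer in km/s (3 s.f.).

r₁ = 6371 + 346.2 = 6717.2 km = 6.7172×10⁶ m.
r₂ = 6371 + 23800 = 30171 km = 3.0171×10⁷ m.
Transfer ellipse a_t = (r₁ + r₂)/2 = 1.844×10⁷ m.
At r₁: circular v_c1 = √(μ/r₁) = 7703 m/s; transfer-perigee v_p = √[μ(2/r₁ − 1/a_t)] = 9852 m/s.
Δv₁ = v_p − v_c1 = 2149 m/s.
At r₂: circular v_c2 = √(μ/r₂) = 3635 m/s; transfer-apogee v_a = √[μ(2/r₂ − 1/a_t)] = 2194 m/s.
Δv₂ = v_c2 − v_a = 1441 m/s.
Total Δv = Δv₁ + Δv₂ = 3590 m/s = 3.590 km/s.

Δv_total ≈ 3.59 km/s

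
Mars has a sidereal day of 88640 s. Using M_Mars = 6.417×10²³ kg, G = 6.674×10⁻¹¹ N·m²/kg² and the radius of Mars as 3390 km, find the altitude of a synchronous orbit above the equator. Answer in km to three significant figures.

h_sync ≈ 17000 km

μ = GM = 6.674×10⁻¹¹ × 6.417×10²³ = 4.283×10¹³ m³/s².
A synchronous orbit has period T, so by Kepler's third law a = (μT²/4π²)^(1/3).
μT²/4π² = 4.283×10¹³ × (8.864×10⁴)² / 39.48 = 8.524×10²¹ m³.
a = 2.043×10⁷ m = 20427 km.
Altitude h = a − R = 20427 − 3390 = 17037 km.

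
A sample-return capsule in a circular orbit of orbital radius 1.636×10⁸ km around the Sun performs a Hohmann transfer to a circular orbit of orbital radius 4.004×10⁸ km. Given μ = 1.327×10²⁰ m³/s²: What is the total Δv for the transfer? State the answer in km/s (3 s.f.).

Δv_total ≈ 9.79 km/s

r₁ = 1.636×10⁸ km = 1.636×10¹¹ m.
r₂ = 4.004×10⁸ km = 4.004×10¹¹ m.
Transfer ellipse a_t = (r₁ + r₂)/2 = 2.820×10¹¹ m.
At r₁: circular v_c1 = √(μ/r₁) = 28480 m/s; transfer-perihelion v_p = √[μ(2/r₁ − 1/a_t)] = 33940 m/s.
Δv₁ = v_p − v_c1 = 5456 m/s.
At r₂: circular v_c2 = √(μ/r₂) = 18200 m/s; transfer-aphelion v_a = √[μ(2/r₂ − 1/a_t)] = 13870 m/s.
Δv₂ = v_c2 − v_a = 4339 m/s.
Total Δv = Δv₁ + Δv₂ = 9795 m/s = 9.795 km/s.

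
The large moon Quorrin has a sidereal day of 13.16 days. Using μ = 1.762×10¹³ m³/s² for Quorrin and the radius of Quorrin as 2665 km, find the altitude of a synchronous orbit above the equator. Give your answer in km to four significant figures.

h_sync ≈ 80590 km

T = 13.16 days = 1.137×10⁶ s.
A synchronous orbit has period T, so by Kepler's third law a = (μT²/4π²)^(1/3).
μT²/4π² = 1.762×10¹³ × (1.137×10⁶)² / 39.48 = 5.770×10²³ m³.
a = 8.325×10⁷ m = 83252 km.
Altitude h = a − R = 83252 − 2665 = 80587 km.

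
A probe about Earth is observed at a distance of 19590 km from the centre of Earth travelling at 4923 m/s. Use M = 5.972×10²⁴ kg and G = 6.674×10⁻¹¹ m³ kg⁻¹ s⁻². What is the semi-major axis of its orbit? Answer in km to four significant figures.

μ = GM = 6.674×10⁻¹¹ × 5.972×10²⁴ = 3.986×10¹⁴ m³/s².
r = 1.959×10⁷ m.
Specific orbital energy ε = v²/2 − μ/r = (4923)²/2 − 3.986×10¹⁴/1.959×10⁷ = -8.228×10⁶ J/kg.
Since ε = −μ/(2a), a = −μ/(2ε) = 2.422×10⁷ m = 24221 km.

a ≈ 24220 km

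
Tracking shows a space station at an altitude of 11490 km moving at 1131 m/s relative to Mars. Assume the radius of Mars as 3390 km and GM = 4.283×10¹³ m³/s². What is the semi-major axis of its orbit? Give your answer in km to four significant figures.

r = 3390 + 11490 = 14880 km = 1.488×10⁷ m.
Specific orbital energy ε = v²/2 − μ/r = (1131)²/2 − 4.283×10¹³/1.488×10⁷ = -2.239×10⁶ J/kg.
Since ε = −μ/(2a), a = −μ/(2ε) = 9.565×10⁶ m = 9565.5 km.

a ≈ 9565 km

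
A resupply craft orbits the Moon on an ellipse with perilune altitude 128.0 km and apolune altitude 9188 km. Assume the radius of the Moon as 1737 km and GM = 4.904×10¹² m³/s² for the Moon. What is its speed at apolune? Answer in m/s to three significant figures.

v ≈ 362 m/s

r_p = 1737 + 128.0 = 1865.0 km = 1.8650×10⁶ m.
r_a = 1737 + 9188 = 10925 km = 1.0925×10⁷ m.
Semi-major axis a = (r_p + r_a)/2 = 6395.0 km = 6.395×10⁶ m.
Vis-viva: v² = μ(2/r − 1/a) = 4.904×10¹² × (1.831×10⁻⁷ − 1.564×10⁻⁷) = 1.309×10⁵ m²/s².
v = 361.8 m/s.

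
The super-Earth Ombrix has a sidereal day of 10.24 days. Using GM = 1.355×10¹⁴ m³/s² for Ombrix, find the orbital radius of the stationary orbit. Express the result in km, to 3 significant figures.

T = 10.24 days = 8.847×10⁵ s.
A synchronous orbit has period T, so by Kepler's third law a = (μT²/4π²)^(1/3).
μT²/4π² = 1.355×10¹⁴ × (8.847×10⁵)² / 39.48 = 2.687×10²⁴ m³.
a = 1.390×10⁸ m = 1.3902×10⁵ km.

r_sync ≈ 1.39×10⁵ km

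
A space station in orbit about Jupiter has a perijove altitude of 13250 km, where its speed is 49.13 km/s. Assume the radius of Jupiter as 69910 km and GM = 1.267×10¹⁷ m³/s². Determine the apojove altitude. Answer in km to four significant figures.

r_p = 69910 + 13250 = 83160 km = 8.316×10⁷ m.
Specific energy ε = v²/2 − μ/r = -3.167×10⁸ J/kg, so a = −μ/(2ε) = 2.000×10⁸ m.
The apsides satisfy r_p + r_a = 2a, so the apojove radius is 2a − r_p = 3.169×10⁸ m = 3.1692×10⁵ km.
Apojove altitude = 3.1692×10⁵ − 69910 = 2.4701×10⁵ km.

apojove altitude ≈ 2.470×10⁵ km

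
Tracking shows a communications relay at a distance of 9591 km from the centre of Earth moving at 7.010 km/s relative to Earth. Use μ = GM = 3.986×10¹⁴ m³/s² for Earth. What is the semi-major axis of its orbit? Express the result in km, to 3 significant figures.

r = 9.591×10⁶ m.
Vis-viva rearranged: 1/a = 2/r − v²/μ = 2.085×10⁻⁷ − 1.233×10⁻⁷ = 8.525×10⁻⁸ m⁻¹.
a = 1.173×10⁷ m = 11731 km.

a ≈ 11700 km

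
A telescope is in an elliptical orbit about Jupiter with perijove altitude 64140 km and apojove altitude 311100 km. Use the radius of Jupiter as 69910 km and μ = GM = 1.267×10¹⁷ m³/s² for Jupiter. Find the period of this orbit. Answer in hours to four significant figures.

T ≈ 20.26 hours

r_p = 69910 + 64140 = 134050 km = 1.3405×10⁸ m.
r_a = 69910 + 311100 = 381010 km = 3.8101×10⁸ m.
Semi-major axis a = (r_p + r_a)/2 = (1.3405×10⁵ + 3.8101×10⁵)/2 = 2.5753×10⁵ km = 2.575×10⁸ m.
By Kepler's third law T = 2π√(a³/μ) = 2π × 1.161×10⁴ = 7.295×10⁴ s.
= 20.26 hours.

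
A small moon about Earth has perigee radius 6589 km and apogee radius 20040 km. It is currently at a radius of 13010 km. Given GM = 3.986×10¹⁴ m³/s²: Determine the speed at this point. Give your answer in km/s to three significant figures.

v ≈ 5.60 km/s

Semi-major axis a = (r_p + r_a)/2 = 13314 km = 1.331×10⁷ m.
Vis-viva: v² = μ(2/r − 1/a) = 3.986×10¹⁴ × (1.537×10⁻⁷ − 7.511×10⁻⁸) = 3.134×10⁷ m²/s².
v = 5598 m/s = 5.598 km/s.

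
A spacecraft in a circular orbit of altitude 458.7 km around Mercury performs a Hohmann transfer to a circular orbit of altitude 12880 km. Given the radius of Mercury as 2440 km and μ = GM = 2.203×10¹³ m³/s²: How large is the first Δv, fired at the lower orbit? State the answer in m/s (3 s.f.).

r₁ = 2440 + 458.7 = 2898.7 km = 2.8987×10⁶ m.
r₂ = 2440 + 12880 = 15320 km = 1.5320×10⁷ m.
Transfer ellipse a_t = (r₁ + r₂)/2 = 9.109×10⁶ m.
At r₁: circular v_c1 = √(μ/r₁) = 2757 m/s; transfer-periherm v_p = √[μ(2/r₁ − 1/a_t)] = 3575 m/s.
Δv₁ = v_p − v_c1 = 818.3 m/s.

Δv ≈ 818 m/s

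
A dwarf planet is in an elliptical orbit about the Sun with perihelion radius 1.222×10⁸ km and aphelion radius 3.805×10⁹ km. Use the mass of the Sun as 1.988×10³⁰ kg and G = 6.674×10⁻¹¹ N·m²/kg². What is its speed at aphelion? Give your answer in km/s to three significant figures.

v ≈ 1.47 km/s

μ = GM = 6.674×10⁻¹¹ × 1.988×10³⁰ = 1.327×10²⁰ m³/s².
Semi-major axis a = (r_p + r_a)/2 = 1.9636×10⁹ km = 1.964×10¹² m.
Vis-viva: v² = μ(2/r − 1/a) = 1.327×10²⁰ × (5.256×10⁻¹³ − 5.093×10⁻¹³) = 2.170×10⁶ m²/s².
v = 1473 m/s = 1.473 km/s.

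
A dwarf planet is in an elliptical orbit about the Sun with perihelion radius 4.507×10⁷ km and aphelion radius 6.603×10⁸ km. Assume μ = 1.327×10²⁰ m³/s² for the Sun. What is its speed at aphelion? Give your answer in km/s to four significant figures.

v ≈ 5.068 km/s

Semi-major axis a = (r_p + r_a)/2 = 3.5268×10⁸ km = 3.527×10¹¹ m.
Vis-viva: v² = μ(2/r − 1/a) = 1.327×10²⁰ × (3.029×10⁻¹² − 2.835×10⁻¹²) = 2.568×10⁷ m²/s².
v = 5068 m/s = 5.068 km/s.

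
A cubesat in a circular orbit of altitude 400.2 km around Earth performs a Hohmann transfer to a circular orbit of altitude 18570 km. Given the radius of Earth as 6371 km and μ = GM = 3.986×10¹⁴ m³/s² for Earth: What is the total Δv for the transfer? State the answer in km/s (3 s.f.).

Δv_total ≈ 3.34 km/s

r₁ = 6371 + 400.2 = 6771.2 km = 6.7712×10⁶ m.
r₂ = 6371 + 18570 = 24941 km = 2.4941×10⁷ m.
Transfer ellipse a_t = (r₁ + r₂)/2 = 1.586×10⁷ m.
At r₁: circular v_c1 = √(μ/r₁) = 7672 m/s; transfer-perigee v_p = √[μ(2/r₁ − 1/a_t)] = 9623 m/s.
Δv₁ = v_p − v_c1 = 1950 m/s.
At r₂: circular v_c2 = √(μ/r₂) = 3998 m/s; transfer-apogee v_a = √[μ(2/r₂ − 1/a_t)] = 2612 m/s.
Δv₂ = v_c2 − v_a = 1385 m/s.
Total Δv = Δv₁ + Δv₂ = 3335 m/s = 3.335 km/s.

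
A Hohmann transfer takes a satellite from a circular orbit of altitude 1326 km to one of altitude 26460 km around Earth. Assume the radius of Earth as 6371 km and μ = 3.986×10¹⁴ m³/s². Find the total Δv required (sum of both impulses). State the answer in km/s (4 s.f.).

r₁ = 6371 + 1326 = 7697.0 km = 7.6970×10⁶ m.
r₂ = 6371 + 26460 = 32831 km = 3.2831×10⁷ m.
Transfer ellipse a_t = (r₁ + r₂)/2 = 2.026×10⁷ m.
At r₁: circular v_c1 = √(μ/r₁) = 7196 m/s; transfer-perigee v_p = √[μ(2/r₁ − 1/a_t)] = 9160 m/s.
Δv₁ = v_p − v_c1 = 1964 m/s.
At r₂: circular v_c2 = √(μ/r₂) = 3484 m/s; transfer-apogee v_a = √[μ(2/r₂ − 1/a_t)] = 2147 m/s.
Δv₂ = v_c2 − v_a = 1337 m/s.
Total Δv = Δv₁ + Δv₂ = 3300 m/s = 3.300 km/s.

Δv_total ≈ 3.300 km/s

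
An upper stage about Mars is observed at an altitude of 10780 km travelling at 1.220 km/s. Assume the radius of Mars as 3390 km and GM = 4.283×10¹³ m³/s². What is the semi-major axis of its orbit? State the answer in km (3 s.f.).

a ≈ 9400 km

r = 3390 + 10780 = 14170 km = 1.417×10⁷ m.
Specific orbital energy ε = v²/2 − μ/r = (1220)²/2 − 4.283×10¹³/1.417×10⁷ = -2.278×10⁶ J/kg.
Since ε = −μ/(2a), a = −μ/(2ε) = 9.399×10⁶ m = 9399.2 km.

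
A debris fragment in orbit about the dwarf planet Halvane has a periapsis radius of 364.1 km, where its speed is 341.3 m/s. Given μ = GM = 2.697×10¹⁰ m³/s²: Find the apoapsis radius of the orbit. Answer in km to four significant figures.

apoapsis radius ≈ 1340 km

r_p = 3.641×10⁵ m.
Specific energy ε = v²/2 − μ/r = -1.583×10⁴ J/kg, so a = −μ/(2ε) = 8.519×10⁵ m.
The apsides satisfy r_p + r_a = 2a, so the apoapsis radius is 2a − r_p = 1.340×10⁶ m = 1339.6 km.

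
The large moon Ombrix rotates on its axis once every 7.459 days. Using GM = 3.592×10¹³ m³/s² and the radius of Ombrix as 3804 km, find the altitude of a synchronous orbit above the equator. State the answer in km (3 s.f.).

h_sync ≈ 68500 km

T = 7.459 days = 6.445×10⁵ s.
A synchronous orbit has period T, so by Kepler's third law a = (μT²/4π²)^(1/3).
μT²/4π² = 3.592×10¹³ × (6.445×10⁵)² / 39.48 = 3.779×10²³ m³.
a = 7.230×10⁷ m = 72297 km.
Altitude h = a − R = 72297 − 3804 = 68493 km.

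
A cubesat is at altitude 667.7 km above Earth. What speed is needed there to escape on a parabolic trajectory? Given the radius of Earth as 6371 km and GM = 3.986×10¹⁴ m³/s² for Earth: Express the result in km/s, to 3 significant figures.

v_esc ≈ 10.6 km/s

r = 6371 + 667.7 = 7038.7 km = 7.0387×10⁶ m.
Escape speed v_esc = √(2μ/r) = √(2 × 3.986×10¹⁴ / 7.039×10⁶) = √(1.133×10⁸) = 10640 m/s.
= 10.64 km/s.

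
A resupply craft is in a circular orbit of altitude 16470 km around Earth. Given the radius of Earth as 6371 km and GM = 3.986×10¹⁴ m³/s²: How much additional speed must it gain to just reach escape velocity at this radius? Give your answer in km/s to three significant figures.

r = 6371 + 16470 = 22841 km = 2.2841×10⁷ m.
Circular speed v_c = √(μ/r) = 4177 m/s.
Escape speed v_esc = √(2μ/r) = √2 × v_c = 5908 m/s.
Δv = v_esc − v_c = 1730 m/s = 1.730 km/s.

Δv ≈ 1.73 km/s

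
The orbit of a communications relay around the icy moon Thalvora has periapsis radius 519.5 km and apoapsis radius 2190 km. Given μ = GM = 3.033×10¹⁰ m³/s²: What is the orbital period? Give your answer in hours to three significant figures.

T ≈ 15.8 hours

Semi-major axis a = (r_p + r_a)/2 = (519.50 + 2190.0)/2 = 1354.8 km = 1.355×10⁶ m.
By Kepler's third law T = 2π√(a³/μ) = 2π × 9.054×10³ = 5.689×10⁴ s.
= 15.80 hours.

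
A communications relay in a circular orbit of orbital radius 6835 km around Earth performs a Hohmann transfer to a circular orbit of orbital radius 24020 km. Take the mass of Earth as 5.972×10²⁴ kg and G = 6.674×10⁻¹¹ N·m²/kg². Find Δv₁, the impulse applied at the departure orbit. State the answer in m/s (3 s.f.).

Δv ≈ 1890 m/s

μ = GM = 6.674×10⁻¹¹ × 5.972×10²⁴ = 3.986×10¹⁴ m³/s².
r₁ = 6835 km = 6.835×10⁶ m.
r₂ = 24020 km = 2.402×10⁷ m.
Transfer ellipse a_t = (r₁ + r₂)/2 = 1.543×10⁷ m.
At r₁: circular v_c1 = √(μ/r₁) = 7636 m/s; transfer-perigee v_p = √[μ(2/r₁ − 1/a_t)] = 9528 m/s.
Δv₁ = v_p − v_c1 = 1892 m/s.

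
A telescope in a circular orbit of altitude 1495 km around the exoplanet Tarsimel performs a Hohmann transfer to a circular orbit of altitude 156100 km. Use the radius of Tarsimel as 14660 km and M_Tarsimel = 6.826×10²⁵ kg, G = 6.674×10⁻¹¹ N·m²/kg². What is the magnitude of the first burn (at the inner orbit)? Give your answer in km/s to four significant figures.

μ = GM = 6.674×10⁻¹¹ × 6.826×10²⁵ = 4.556×10¹⁵ m³/s².
r₁ = 14660 + 1495 = 16155 km = 1.6155×10⁷ m.
r₂ = 14660 + 156100 = 170760 km = 1.7076×10⁸ m.
Transfer ellipse a_t = (r₁ + r₂)/2 = 9.346×10⁷ m.
At r₁: circular v_c1 = √(μ/r₁) = 16790 m/s; transfer-periapsis v_p = √[μ(2/r₁ − 1/a_t)] = 22700 m/s.
Δv₁ = v_p − v_c1 = 5906 m/s.
= 5.906 km/s.

Δv ≈ 5.906 km/s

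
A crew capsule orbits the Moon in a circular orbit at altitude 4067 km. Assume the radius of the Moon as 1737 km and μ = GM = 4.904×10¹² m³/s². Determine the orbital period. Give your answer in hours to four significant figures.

T ≈ 11.02 hours

r = 1737 + 4067 = 5804.0 km = 5.8040×10⁶ m.
Kepler's third law: T = 2π√(r³/μ) = 2π√((5.804×10⁶)³ / 4.904×10¹²).
r³/μ = 3.987×10⁷ s², so T = 2π × 6.314×10³ = 3.967×10⁴ s.
Converting: 3.967×10⁴ s ÷ 3600 = 11.02 hours.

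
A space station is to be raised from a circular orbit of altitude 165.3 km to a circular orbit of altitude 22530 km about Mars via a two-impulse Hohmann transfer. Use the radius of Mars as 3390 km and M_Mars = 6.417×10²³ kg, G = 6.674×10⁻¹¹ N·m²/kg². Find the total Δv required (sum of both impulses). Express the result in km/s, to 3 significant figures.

Δv_total ≈ 1.79 km/s

μ = GM = 6.674×10⁻¹¹ × 6.417×10²³ = 4.283×10¹³ m³/s².
r₁ = 3390 + 165.3 = 3555.3 km = 3.5553×10⁶ m.
r₂ = 3390 + 22530 = 25920 km = 2.5920×10⁷ m.
Transfer ellipse a_t = (r₁ + r₂)/2 = 1.474×10⁷ m.
At r₁: circular v_c1 = √(μ/r₁) = 3471 m/s; transfer-periapsis v_p = √[μ(2/r₁ − 1/a_t)] = 4603 m/s.
Δv₁ = v_p − v_c1 = 1132 m/s.
At r₂: circular v_c2 = √(μ/r₂) = 1285 m/s; transfer-apoapsis v_a = √[μ(2/r₂ − 1/a_t)] = 631.3 m/s.
Δv₂ = v_c2 − v_a = 654.1 m/s.
Total Δv = Δv₁ + Δv₂ = 1786 m/s = 1.786 km/s.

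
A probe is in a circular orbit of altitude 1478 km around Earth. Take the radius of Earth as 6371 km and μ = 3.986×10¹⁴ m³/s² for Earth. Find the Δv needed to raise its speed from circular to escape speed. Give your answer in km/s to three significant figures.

Δv ≈ 2.95 km/s

r = 6371 + 1478 = 7849.0 km = 7.8490×10⁶ m.
Circular speed v_c = √(μ/r) = 7126 m/s.
Escape speed v_esc = √(2μ/r) = √2 × v_c = 10080 m/s.
Δv = v_esc − v_c = 2952 m/s = 2.952 km/s.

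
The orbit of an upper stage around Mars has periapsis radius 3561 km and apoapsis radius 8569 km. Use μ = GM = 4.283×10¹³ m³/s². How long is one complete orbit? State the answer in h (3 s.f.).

Semi-major axis a = (r_p + r_a)/2 = (3561.0 + 8569.0)/2 = 6065.0 km = 6.065×10⁶ m.
By Kepler's third law T = 2π√(a³/μ) = 2π × 2.282×10³ = 1.434×10⁴ s.
= 3.983 h.

T ≈ 3.98 h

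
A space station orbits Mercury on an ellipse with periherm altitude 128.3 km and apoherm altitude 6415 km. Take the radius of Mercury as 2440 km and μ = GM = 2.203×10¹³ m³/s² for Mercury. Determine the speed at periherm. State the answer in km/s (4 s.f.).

r_p = 2440 + 128.3 = 2568.3 km = 2.5683×10⁶ m.
r_a = 2440 + 6415 = 8855.0 km = 8.8550×10⁶ m.
Semi-major axis a = (r_p + r_a)/2 = 5711.6 km = 5.712×10⁶ m.
Vis-viva: v² = μ(2/r − 1/a) = 2.203×10¹³ × (7.787×10⁻⁷ − 1.751×10⁻⁷) = 1.330×10⁷ m²/s².
v = 3647 m/s = 3.647 km/s.

v ≈ 3.647 km/s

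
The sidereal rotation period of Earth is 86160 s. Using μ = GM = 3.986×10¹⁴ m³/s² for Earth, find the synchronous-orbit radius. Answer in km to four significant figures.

A synchronous orbit has period T, so by Kepler's third law a = (μT²/4π²)^(1/3).
μT²/4π² = 3.986×10¹⁴ × (8.616×10⁴)² / 39.48 = 7.495×10²² m³.
a = 4.216×10⁷ m = 42163 km.

r_sync ≈ 42160 km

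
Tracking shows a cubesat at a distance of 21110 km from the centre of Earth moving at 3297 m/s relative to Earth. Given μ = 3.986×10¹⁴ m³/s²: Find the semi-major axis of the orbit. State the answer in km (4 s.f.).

a ≈ 14820 km

r = 2.111×10⁷ m.
Specific orbital energy ε = v²/2 − μ/r = (3297)²/2 − 3.986×10¹⁴/2.111×10⁷ = -1.345×10⁷ J/kg.
Since ε = −μ/(2a), a = −μ/(2ε) = 1.482×10⁷ m = 14821 km.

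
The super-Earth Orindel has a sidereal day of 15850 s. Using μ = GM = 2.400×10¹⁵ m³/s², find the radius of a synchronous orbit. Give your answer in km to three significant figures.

A synchronous orbit has period T, so by Kepler's third law a = (μT²/4π²)^(1/3).
μT²/4π² = 2.400×10¹⁵ × (1.585×10⁴)² / 39.48 = 1.527×10²² m³.
a = 2.481×10⁷ m = 24811 km.

r_sync ≈ 24800 km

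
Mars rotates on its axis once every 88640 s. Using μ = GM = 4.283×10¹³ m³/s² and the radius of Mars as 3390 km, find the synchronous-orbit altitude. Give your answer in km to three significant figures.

A synchronous orbit has period T, so by Kepler's third law a = (μT²/4π²)^(1/3).
μT²/4π² = 4.283×10¹³ × (8.864×10⁴)² / 39.48 = 8.524×10²¹ m³.
a = 2.043×10⁷ m = 20428 km.
Altitude h = a − R = 20428 − 3390 = 17038 km.

h_sync ≈ 17000 km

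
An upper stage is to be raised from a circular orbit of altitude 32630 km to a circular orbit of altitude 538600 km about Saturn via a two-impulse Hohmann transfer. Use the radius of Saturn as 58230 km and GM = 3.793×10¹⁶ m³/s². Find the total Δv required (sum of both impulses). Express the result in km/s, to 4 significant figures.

Δv_total ≈ 10.36 km/s

r₁ = 58230 + 32630 = 90860 km = 9.0860×10⁷ m.
r₂ = 58230 + 538600 = 596830 km = 5.9683×10⁸ m.
Transfer ellipse a_t = (r₁ + r₂)/2 = 3.438×10⁸ m.
At r₁: circular v_c1 = √(μ/r₁) = 20430 m/s; transfer-perikrone v_p = √[μ(2/r₁ − 1/a_t)] = 26920 m/s.
Δv₁ = v_p − v_c1 = 6487 m/s.
At r₂: circular v_c2 = √(μ/r₂) = 7972 m/s; transfer-apokrone v_a = √[μ(2/r₂ − 1/a_t)] = 4098 m/s.
Δv₂ = v_c2 − v_a = 3874 m/s.
Total Δv = Δv₁ + Δv₂ = 10360 m/s = 10.36 km/s.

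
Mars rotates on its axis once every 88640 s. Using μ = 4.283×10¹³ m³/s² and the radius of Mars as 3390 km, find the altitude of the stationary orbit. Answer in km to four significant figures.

h_sync ≈ 17040 km

A synchronous orbit has period T, so by Kepler's third law a = (μT²/4π²)^(1/3).
μT²/4π² = 4.283×10¹³ × (8.864×10⁴)² / 39.48 = 8.524×10²¹ m³.
a = 2.043×10⁷ m = 20428 km.
Altitude h = a − R = 20428 − 3390 = 17038 km.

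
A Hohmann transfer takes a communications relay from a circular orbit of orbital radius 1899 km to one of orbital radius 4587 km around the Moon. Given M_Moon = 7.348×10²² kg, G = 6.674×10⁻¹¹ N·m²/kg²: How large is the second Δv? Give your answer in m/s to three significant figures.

μ = GM = 6.674×10⁻¹¹ × 7.348×10²² = 4.904×10¹² m³/s².
r₁ = 1899 km = 1.899×10⁶ m.
r₂ = 4587 km = 4.587×10⁶ m.
Transfer ellipse a_t = (r₁ + r₂)/2 = 3.243×10⁶ m.
At r₁: circular v_c1 = √(μ/r₁) = 1607 m/s; transfer-perilune v_p = √[μ(2/r₁ − 1/a_t)] = 1911 m/s.
At r₂: circular v_c2 = √(μ/r₂) = 1034 m/s; transfer-apolune v_a = √[μ(2/r₂ − 1/a_t)] = 791.2 m/s.
Δv₂ = v_c2 − v_a = 242.8 m/s.

Δv ≈ 243 m/s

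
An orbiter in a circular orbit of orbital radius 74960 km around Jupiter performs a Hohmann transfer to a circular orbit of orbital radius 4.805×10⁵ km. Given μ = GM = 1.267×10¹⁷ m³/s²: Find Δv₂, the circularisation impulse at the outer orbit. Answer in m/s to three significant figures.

Δv ≈ 7800 m/s

r₁ = 74960 km = 7.496×10⁷ m.
r₂ = 4.805×10⁵ km = 4.805×10⁸ m.
Transfer ellipse a_t = (r₁ + r₂)/2 = 2.777×10⁸ m.
At r₁: circular v_c1 = √(μ/r₁) = 41110 m/s; transfer-perijove v_p = √[μ(2/r₁ − 1/a_t)] = 54080 m/s.
At r₂: circular v_c2 = √(μ/r₂) = 16240 m/s; transfer-apojove v_a = √[μ(2/r₂ − 1/a_t)] = 8436 m/s.
Δv₂ = v_c2 − v_a = 7802 m/s.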